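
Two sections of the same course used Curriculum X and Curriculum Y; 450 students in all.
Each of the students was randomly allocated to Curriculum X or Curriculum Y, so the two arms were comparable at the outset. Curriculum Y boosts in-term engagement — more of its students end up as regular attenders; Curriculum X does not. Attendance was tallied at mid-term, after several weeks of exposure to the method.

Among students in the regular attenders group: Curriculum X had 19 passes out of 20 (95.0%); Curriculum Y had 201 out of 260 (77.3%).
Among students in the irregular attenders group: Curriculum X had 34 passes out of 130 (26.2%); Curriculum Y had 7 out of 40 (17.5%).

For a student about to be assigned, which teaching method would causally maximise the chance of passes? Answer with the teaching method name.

Curriculum Y

Mid-term attendance lies on the pathway teaching method → mid-term attendance → outcome, so adjusting for it blocks the indirect effect. For the total causal effect of teaching method, use the unadjusted pooled rates.
Pooled: Curriculum X 35.3% vs Curriculum Y 69.3%; Curriculum Y is higher overall.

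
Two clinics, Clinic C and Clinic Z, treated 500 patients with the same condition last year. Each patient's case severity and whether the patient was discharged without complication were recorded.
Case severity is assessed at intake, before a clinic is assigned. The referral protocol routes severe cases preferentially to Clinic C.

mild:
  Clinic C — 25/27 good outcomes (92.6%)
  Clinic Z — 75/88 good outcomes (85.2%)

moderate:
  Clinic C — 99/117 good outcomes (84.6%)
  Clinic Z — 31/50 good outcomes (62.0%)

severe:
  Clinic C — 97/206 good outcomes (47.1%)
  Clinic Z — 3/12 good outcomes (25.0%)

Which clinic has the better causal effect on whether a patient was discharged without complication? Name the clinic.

The case severity-specific comparison favours Clinic C throughout, but the pooled figures favour Clinic Z. The question is whether to condition on case severity.
Here case severity is a common cause — it drives both which clinic a case falls under and the outcome. The crude comparison mixes populations; the stratum-specific rates are the causally relevant ones.
Within each level — mild: 92.6% vs 85.2%; moderate: 84.6% vs 62.0%; severe: 47.1% vs 25.0% — Clinic C is higher every time.

Clinic C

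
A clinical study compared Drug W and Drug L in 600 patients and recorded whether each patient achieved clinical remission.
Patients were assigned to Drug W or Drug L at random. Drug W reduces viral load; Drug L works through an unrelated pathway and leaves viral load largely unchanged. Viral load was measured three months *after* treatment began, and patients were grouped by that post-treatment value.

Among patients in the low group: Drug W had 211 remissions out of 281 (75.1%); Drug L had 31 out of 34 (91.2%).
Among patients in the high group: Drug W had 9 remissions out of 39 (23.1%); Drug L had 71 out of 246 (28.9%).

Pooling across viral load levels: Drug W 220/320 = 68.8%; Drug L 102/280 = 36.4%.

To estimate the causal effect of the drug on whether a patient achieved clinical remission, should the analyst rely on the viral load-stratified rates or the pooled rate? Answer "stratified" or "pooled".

Stratifying would compare drugs among patients the drugs themselves sorted into viral load groups — a form of selection on an intermediate. The unconditioned pooled rates give the total causal effect.
Pooled: Drug W 68.8% vs Drug L 36.4%; Drug W is higher overall.

pooled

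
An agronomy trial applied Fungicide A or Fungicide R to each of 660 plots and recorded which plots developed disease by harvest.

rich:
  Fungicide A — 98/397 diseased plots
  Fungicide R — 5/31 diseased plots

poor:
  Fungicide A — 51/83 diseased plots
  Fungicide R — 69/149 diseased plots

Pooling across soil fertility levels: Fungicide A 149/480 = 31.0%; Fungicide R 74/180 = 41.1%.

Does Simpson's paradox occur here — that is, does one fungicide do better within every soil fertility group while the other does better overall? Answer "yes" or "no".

yes

Within each soil fertility level (rich 24.7% vs 16.1%; poor 61.4% vs 46.3%), Fungicide R has the lower rate every time. Pooled: 31.0% vs 41.1% — Fungicide A has the lower rate overall. The two comparisons disagree.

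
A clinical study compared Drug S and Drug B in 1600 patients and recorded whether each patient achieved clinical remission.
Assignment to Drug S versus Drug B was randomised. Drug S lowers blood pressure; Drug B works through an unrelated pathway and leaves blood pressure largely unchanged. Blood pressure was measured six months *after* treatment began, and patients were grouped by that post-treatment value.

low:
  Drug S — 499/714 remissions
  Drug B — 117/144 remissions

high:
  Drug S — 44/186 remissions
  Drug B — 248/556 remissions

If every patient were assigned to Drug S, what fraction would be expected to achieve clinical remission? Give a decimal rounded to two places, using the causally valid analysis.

The stratified and pooled comparisons disagree (Drug B wins within each blood pressure; Drug S wins overall), so the answer turns on the causal role of blood pressure.
Stratifying would compare drugs among patients the drugs themselves sorted into blood pressure groups — a form of selection on an intermediate. The unconditioned pooled rates give the total causal effect.
So P(outcome | do(Drug S)) is just the pooled rate for Drug S: 543/900 = 0.603.

0.60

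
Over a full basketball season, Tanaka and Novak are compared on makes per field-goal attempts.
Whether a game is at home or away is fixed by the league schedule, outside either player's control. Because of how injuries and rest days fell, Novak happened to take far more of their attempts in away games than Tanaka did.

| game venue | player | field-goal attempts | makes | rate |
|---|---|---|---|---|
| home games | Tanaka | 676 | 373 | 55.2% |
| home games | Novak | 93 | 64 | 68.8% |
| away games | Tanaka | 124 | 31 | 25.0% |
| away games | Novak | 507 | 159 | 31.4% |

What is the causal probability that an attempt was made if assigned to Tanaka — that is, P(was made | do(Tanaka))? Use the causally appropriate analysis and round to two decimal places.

0.42

The imbalance in game venue arose from how field-goal attempts were allocated, not from anything the player did; and game venue independently affects the outcome. The pooled gap is confounded — condition on game venue.
Standardising Tanaka to the population game venue mix: 0.549·373/676 + 0.451·31/124 = 0.416.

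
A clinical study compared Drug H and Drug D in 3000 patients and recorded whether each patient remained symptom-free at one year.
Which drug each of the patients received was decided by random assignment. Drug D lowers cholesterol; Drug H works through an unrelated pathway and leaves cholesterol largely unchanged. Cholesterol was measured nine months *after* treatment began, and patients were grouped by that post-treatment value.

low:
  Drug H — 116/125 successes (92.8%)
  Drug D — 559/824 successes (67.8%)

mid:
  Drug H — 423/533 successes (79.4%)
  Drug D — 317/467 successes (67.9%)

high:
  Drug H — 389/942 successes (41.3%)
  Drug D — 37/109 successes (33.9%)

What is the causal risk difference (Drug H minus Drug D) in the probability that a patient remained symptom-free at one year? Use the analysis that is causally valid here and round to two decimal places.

-0.07

The stratified and pooled comparisons disagree (Drug H wins within each cholesterol; Drug D wins overall), so the answer turns on the causal role of cholesterol.
Cholesterol lies on the pathway drug → cholesterol → outcome, so adjusting for it blocks the indirect effect. For the total causal effect of drug, use the unadjusted pooled rates.
The causal difference is the pooled difference: 0.580 − 0.652 = -0.072.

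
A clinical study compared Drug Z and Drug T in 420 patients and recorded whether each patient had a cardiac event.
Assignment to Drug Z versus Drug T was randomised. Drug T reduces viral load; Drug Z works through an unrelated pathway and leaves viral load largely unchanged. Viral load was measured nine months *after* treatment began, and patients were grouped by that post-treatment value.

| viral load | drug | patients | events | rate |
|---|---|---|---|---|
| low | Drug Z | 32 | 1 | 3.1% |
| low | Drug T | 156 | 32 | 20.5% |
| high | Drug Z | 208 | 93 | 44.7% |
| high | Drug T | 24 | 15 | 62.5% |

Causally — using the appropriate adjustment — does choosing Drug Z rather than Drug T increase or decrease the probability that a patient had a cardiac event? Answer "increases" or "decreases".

increases

The viral load-specific comparison favours Drug Z throughout, but the pooled figures favour Drug T. The question is whether to condition on viral load.
Viral load is downstream of the drug. One should not condition on a consequence of treatment, so the overall rates are the right comparison.
Pooled: Drug Z 39.2% vs Drug T 26.1%; Drug T is lower overall.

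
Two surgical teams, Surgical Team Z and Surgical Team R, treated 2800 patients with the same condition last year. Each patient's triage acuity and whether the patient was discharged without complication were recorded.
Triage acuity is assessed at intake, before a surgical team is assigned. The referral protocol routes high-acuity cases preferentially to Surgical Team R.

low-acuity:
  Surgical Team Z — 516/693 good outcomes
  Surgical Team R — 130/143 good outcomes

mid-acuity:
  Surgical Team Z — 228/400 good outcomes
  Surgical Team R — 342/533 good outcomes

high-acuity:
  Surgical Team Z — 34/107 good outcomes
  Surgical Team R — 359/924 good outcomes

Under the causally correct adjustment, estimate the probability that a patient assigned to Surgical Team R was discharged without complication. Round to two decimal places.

0.63

Since triage acuity is a pre-existing factor (not a product of the surgical team) and it affects the outcome on its own, it is a confounder. The stratified rates, not the pooled rate, identify the causal effect.
Standardising Surgical Team R to the population triage acuity mix: 0.299·130/143 + 0.333·342/533 + 0.368·359/924 = 0.628.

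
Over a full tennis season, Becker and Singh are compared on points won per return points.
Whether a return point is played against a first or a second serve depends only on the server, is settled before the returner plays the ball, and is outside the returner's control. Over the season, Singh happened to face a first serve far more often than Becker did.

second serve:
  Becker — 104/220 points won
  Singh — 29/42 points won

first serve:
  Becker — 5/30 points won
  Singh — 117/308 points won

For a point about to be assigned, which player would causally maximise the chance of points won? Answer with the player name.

Singh

Since serve type is a pre-existing factor (not a product of the player) and it affects the outcome on its own, it is a confounder. The stratified rates, not the pooled rate, identify the causal effect.
Within each level — second serve: 47.3% vs 69.0%; first serve: 16.7% vs 38.0% — Singh is higher every time.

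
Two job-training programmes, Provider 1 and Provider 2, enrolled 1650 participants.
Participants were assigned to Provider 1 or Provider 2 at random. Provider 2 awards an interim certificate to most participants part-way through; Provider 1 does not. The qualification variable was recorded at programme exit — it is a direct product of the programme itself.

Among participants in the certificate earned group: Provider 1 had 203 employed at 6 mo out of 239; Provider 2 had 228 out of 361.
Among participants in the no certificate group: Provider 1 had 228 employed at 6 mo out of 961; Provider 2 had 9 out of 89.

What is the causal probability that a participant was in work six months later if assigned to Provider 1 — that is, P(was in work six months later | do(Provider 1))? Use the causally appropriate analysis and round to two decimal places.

0.36

Qualification attained during the programme lies on the pathway programme → qualification attained during the programme → outcome, so adjusting for it blocks the indirect effect. For the total causal effect of programme, use the unadjusted pooled rates.
So P(outcome | do(Provider 1)) is just the pooled rate for Provider 1: 431/1200 = 0.359.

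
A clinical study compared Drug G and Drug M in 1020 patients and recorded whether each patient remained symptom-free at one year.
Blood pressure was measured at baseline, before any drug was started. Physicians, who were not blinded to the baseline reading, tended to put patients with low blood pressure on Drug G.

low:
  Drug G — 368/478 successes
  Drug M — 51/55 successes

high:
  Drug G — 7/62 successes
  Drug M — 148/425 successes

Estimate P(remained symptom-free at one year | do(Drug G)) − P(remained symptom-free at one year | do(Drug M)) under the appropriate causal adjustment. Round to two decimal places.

-0.19

The blood pressure-specific comparison favours Drug M throughout, but the pooled figures favour Drug G. The question is whether to condition on blood pressure.
The imbalance in blood pressure arose from how patients were allocated, not from anything the drug did; and blood pressure independently affects the outcome. The pooled gap is confounded — condition on blood pressure.
Adjusting over the population distribution of blood pressure: 0.523·(0.770−0.927) + 0.477·(0.113−0.348) = -0.195.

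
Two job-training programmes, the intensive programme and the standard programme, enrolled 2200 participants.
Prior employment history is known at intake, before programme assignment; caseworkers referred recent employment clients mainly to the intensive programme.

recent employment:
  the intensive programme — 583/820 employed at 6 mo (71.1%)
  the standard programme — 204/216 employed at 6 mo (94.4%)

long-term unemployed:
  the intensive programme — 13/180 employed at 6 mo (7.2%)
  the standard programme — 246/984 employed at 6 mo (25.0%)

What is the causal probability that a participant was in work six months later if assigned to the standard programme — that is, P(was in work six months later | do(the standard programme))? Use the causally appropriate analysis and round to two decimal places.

0.58

the standard programme is higher inside every prior employment history stratum but the intensive programme is higher in aggregate. Whether to stratify depends on how prior employment history relates to the programme.
The imbalance in prior employment history arose from how participants were allocated, not from anything the programme did; and prior employment history independently affects the outcome. The pooled gap is confounded — condition on prior employment history.
Standardising the standard programme to the population prior employment history mix: 0.471·204/216 + 0.529·246/984 = 0.577.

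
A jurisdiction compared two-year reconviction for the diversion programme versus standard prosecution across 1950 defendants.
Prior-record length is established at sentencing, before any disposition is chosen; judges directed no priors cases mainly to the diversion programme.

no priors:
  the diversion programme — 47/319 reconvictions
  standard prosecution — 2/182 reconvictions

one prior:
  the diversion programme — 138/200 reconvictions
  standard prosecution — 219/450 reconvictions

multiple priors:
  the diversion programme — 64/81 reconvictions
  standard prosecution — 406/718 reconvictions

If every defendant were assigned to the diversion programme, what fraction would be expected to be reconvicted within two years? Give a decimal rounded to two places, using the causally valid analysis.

standard prosecution is lower inside every prior-record length stratum but the diversion programme is lower in aggregate. Whether to stratify depends on how prior-record length relates to the disposition.
Here prior-record length is a common cause — it drives both which disposition a case falls under and the outcome. The crude comparison mixes populations; the stratum-specific rates are the causally relevant ones.
Standardising the diversion programme to the population prior-record length mix: 0.257·47/319 + 0.333·138/200 + 0.410·64/81 = 0.592.

0.59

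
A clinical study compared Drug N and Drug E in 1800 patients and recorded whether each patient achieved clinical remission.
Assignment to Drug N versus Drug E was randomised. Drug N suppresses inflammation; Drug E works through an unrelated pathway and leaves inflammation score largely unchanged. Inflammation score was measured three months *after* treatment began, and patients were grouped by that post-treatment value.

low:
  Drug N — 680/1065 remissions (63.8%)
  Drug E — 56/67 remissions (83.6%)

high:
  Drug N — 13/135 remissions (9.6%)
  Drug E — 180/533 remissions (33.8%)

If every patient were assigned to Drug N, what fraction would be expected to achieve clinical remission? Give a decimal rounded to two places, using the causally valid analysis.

0.58

The stratified and pooled comparisons disagree (Drug E wins within each inflammation score; Drug N wins overall), so the answer turns on the causal role of inflammation score.
Inflammation score lies on the pathway drug → inflammation score → outcome, so adjusting for it blocks the indirect effect. For the total causal effect of drug, use the unadjusted pooled rates.
So P(outcome | do(Drug N)) is just the pooled rate for Drug N: 693/1200 = 0.578.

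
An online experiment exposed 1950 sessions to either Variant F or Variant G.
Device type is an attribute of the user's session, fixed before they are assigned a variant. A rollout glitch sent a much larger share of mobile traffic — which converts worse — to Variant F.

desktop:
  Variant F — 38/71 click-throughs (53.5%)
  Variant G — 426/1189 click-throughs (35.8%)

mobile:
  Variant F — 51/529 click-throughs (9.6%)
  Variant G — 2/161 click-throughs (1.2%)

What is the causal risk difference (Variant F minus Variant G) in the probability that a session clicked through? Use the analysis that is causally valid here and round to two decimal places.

Within every device type level Variant F has the higher rate, yet pooled Variant G does — Simpson's reversal.
Here device type is a common cause — it drives both which variant a case falls under and the outcome. The crude comparison mixes populations; the stratum-specific rates are the causally relevant ones.
Adjusting over the population distribution of device type: 0.646·(0.535−0.358) + 0.354·(0.096−0.012) = +0.144.

+0.14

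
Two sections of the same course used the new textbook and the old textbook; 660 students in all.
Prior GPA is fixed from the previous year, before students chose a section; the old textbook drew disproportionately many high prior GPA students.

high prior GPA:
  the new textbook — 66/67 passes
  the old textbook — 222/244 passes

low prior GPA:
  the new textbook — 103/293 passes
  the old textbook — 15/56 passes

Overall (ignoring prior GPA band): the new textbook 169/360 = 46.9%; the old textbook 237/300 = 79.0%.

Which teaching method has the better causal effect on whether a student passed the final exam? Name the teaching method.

The stratified and pooled comparisons disagree (the new textbook wins within each prior GPA band; the old textbook wins overall), so the answer turns on the causal role of prior GPA band.
Prior GPA band differs across teaching methods for reasons unrelated to any effect of the teaching method itself, and it separately predicts the outcome — a classic confounder. We must compare within prior GPA band levels.
Within each level — high prior GPA: 98.5% vs 91.0%; low prior GPA: 35.2% vs 26.8% — the new textbook is higher every time.

the new textbook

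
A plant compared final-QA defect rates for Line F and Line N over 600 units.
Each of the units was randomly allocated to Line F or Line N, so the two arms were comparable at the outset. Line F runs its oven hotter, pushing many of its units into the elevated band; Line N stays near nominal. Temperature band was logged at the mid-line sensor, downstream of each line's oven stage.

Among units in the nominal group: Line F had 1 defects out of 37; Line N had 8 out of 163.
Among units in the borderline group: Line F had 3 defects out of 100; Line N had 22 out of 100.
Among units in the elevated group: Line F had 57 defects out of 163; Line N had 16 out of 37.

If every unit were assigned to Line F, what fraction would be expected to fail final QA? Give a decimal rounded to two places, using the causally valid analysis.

In-process temperature band here is a post-treatment variable shaped by the line; conditioning on it would introduce bias rather than remove it. The overall comparison is the causal one.
So P(outcome | do(Line F)) is just the pooled rate for Line F: 61/300 = 0.203.

0.20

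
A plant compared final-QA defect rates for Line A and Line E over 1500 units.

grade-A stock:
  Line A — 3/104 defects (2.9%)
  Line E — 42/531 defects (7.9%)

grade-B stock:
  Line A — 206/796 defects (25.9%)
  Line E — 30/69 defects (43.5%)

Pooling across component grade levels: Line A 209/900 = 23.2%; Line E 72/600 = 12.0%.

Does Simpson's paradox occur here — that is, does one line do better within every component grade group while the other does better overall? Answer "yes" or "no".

Within each component grade level (grade-A stock 2.9% vs 7.9%; grade-B stock 25.9% vs 43.5%), Line A has the lower rate every time. Pooled: 23.2% vs 12.0% — Line E has the lower rate overall. The two comparisons disagree.

yes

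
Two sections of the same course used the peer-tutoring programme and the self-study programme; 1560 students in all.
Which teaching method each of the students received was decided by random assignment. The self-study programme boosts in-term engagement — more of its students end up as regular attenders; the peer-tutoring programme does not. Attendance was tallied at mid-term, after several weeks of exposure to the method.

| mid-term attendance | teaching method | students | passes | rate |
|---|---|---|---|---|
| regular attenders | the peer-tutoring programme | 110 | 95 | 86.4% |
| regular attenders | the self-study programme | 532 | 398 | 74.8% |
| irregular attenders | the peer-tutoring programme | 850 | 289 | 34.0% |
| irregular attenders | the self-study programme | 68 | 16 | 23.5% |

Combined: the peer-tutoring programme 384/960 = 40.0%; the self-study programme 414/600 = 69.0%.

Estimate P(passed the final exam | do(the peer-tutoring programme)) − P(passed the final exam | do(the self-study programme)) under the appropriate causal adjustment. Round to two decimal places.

Mid-term attendance here is a post-treatment variable shaped by the teaching method; conditioning on it would introduce bias rather than remove it. The overall comparison is the causal one.
The causal difference is the pooled difference: 0.400 − 0.690 = -0.290.

-0.29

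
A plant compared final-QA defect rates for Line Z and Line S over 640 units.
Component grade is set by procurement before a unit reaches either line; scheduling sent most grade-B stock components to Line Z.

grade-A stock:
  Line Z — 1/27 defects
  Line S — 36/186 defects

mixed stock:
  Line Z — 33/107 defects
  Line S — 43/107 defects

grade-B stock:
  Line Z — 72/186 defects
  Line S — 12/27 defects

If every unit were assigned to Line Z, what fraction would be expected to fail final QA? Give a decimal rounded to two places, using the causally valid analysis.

Here component grade is a common cause — it drives both which line a case falls under and the outcome. The crude comparison mixes populations; the stratum-specific rates are the causally relevant ones.
Standardising Line Z to the population component grade mix: 0.333·1/27 + 0.334·33/107 + 0.333·72/186 = 0.244.

0.24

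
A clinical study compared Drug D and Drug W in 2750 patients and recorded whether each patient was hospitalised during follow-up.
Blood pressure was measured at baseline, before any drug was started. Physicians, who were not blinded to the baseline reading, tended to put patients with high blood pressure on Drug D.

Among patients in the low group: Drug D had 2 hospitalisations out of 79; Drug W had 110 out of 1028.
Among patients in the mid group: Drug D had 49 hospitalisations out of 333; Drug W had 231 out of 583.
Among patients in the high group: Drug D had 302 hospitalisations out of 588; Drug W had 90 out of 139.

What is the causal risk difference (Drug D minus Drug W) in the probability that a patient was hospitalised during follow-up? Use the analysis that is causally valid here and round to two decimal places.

Since blood pressure is a pre-existing factor (not a product of the drug) and it affects the outcome on its own, it is a confounder. The stratified rates, not the pooled rate, identify the causal effect.
Adjusting over the population distribution of blood pressure: 0.403·(0.025−0.107) + 0.333·(0.147−0.396) + 0.264·(0.514−0.647) = -0.151.

-0.15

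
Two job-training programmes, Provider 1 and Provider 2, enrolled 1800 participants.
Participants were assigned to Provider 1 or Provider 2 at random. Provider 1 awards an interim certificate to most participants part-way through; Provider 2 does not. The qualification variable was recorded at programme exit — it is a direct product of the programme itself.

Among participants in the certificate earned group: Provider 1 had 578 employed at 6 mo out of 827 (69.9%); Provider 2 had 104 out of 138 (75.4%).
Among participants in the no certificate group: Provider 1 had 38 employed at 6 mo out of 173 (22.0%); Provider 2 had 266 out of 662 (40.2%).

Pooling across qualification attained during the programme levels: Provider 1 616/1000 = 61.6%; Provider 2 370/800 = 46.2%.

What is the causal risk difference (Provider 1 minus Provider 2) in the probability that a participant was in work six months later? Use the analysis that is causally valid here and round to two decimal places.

The qualification attained during the programme-specific comparison favours Provider 2 throughout, but the pooled figures favour Provider 1. The question is whether to condition on qualification attained during the programme.
Qualification attained during the programme is downstream of the programme. One should not condition on a consequence of treatment, so the overall rates are the right comparison.
The causal difference is the pooled difference: 0.616 − 0.463 = +0.153.

+0.15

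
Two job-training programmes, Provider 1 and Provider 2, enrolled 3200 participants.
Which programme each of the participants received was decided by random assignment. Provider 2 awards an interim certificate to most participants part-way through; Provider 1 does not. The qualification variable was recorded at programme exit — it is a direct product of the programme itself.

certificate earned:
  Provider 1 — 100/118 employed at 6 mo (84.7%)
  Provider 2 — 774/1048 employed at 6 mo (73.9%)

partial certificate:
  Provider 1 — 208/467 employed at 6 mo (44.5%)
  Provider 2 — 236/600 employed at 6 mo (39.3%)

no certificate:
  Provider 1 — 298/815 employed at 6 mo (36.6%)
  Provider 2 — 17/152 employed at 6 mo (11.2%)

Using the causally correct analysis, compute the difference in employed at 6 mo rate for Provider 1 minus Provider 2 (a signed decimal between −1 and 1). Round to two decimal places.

Within every qualification attained during the programme level Provider 1 has the higher rate, yet pooled Provider 2 does — Simpson's reversal.
Qualification attained during the programme is recorded after the programme and is itself shifted by it — it sits on the causal path from programme to outcome. Conditioning on a mediator would strip out part of the effect we want; the pooled comparison gives the total causal effect.
The causal difference is the pooled difference: 0.433 − 0.571 = -0.138.

-0.14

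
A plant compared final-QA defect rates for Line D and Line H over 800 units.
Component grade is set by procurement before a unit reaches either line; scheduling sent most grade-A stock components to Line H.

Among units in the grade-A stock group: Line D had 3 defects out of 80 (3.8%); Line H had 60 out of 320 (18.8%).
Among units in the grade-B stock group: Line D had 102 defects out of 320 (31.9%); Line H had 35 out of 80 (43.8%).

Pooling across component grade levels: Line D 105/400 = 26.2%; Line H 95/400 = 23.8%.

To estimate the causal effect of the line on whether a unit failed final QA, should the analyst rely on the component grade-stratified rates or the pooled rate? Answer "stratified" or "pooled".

Nothing the line does changes component grade; the imbalance is an allocation artefact. With component grade also predicting the outcome, the pooled figure is confounded, and the within-stratum comparison is the causal one.
Within each level — grade-A stock: 3.8% vs 18.8%; grade-B stock: 31.9% vs 43.8% — Line D is lower every time.

stratified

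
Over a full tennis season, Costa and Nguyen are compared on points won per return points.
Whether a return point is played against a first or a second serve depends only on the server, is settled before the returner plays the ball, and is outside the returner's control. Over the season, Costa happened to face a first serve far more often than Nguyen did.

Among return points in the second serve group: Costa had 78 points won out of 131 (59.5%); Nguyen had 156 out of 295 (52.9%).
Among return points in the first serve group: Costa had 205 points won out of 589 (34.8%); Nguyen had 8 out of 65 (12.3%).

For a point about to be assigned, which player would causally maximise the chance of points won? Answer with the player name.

Costa

Serve type satisfies the back-door criterion: it is not a descendant of the player, and it blocks the spurious path from player to outcome. Adjusting for it (i.e., using the within-serve type rates) gives the causal effect.
Within each level — second serve: 59.5% vs 52.9%; first serve: 34.8% vs 12.3% — Costa is higher every time.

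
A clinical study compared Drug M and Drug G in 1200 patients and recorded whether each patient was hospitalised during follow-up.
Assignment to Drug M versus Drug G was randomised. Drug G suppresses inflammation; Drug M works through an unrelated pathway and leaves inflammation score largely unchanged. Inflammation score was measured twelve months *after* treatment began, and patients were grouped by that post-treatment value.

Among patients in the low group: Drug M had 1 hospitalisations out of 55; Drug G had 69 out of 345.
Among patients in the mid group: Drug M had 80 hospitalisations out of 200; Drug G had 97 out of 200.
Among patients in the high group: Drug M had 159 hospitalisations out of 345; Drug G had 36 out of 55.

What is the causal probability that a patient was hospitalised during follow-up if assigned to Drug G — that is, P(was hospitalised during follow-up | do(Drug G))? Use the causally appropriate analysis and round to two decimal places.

Because the drug influences inflammation score, inflammation score is a post-treatment mediator, not a confounder. Stratifying on it would bias the estimate; the causal effect is the crude pooled difference.
So P(outcome | do(Drug G)) is just the pooled rate for Drug G: 202/600 = 0.337.

0.34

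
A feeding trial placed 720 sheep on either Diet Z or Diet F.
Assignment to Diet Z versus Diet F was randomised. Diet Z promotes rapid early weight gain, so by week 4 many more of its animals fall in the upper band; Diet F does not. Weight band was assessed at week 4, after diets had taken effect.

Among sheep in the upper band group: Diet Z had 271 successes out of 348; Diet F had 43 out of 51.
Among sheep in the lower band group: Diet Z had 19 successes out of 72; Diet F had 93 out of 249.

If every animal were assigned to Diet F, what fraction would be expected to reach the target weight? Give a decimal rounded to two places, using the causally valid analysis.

Diet F is higher inside every week-4 weight band stratum but Diet Z is higher in aggregate. Whether to stratify depends on how week-4 weight band relates to the diet.
Week-4 weight band is recorded after the diet and is itself shifted by it — it sits on the causal path from diet to outcome. Conditioning on a mediator would strip out part of the effect we want; the pooled comparison gives the total causal effect.
So P(outcome | do(Diet F)) is just the pooled rate for Diet F: 136/300 = 0.453.

0.45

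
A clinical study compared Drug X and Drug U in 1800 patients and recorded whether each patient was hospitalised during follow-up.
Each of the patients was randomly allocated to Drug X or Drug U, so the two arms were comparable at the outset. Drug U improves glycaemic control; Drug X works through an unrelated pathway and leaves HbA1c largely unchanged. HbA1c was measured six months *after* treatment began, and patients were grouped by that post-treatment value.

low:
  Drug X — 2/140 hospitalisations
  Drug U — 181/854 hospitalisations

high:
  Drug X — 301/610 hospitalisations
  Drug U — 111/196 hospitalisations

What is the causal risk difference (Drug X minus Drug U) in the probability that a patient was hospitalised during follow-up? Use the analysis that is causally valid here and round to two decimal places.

+0.13

HbA1c is downstream of the drug. One should not condition on a consequence of treatment, so the overall rates are the right comparison.
The causal difference is the pooled difference: 0.404 − 0.278 = +0.126.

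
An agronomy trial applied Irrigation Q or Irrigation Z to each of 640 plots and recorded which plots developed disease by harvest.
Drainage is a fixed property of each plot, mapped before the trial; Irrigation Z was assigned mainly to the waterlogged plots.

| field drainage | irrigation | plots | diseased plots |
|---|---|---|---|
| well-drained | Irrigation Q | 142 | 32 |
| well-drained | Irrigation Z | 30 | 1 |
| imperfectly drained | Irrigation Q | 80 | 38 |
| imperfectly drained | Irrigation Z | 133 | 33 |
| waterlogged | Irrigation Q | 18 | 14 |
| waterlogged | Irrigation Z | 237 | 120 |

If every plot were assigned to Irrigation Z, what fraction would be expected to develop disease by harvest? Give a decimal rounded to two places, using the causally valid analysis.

Within every field drainage level Irrigation Z has the lower rate, yet pooled Irrigation Q does — Simpson's reversal.
Field drainage is set before the irrigation has any effect — it is not caused by the irrigation — and it independently drives the outcome. That makes it a confounder, so the causal comparison is within field drainage levels.
Standardising Irrigation Z to the population field drainage mix: 0.269·1/30 + 0.333·33/133 + 0.398·120/237 = 0.293.

0.29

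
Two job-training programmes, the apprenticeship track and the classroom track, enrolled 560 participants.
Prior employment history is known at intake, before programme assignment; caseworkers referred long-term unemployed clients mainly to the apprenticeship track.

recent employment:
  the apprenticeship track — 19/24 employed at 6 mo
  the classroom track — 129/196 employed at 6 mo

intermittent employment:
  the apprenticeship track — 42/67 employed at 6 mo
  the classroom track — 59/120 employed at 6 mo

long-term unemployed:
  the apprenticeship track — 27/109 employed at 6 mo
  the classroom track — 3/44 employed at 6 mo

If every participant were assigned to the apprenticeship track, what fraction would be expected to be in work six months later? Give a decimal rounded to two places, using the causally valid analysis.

0.59

Since prior employment history is a pre-existing factor (not a product of the programme) and it affects the outcome on its own, it is a confounder. The stratified rates, not the pooled rate, identify the causal effect.
Standardising the apprenticeship track to the population prior employment history mix: 0.393·19/24 + 0.334·42/67 + 0.273·27/109 = 0.588.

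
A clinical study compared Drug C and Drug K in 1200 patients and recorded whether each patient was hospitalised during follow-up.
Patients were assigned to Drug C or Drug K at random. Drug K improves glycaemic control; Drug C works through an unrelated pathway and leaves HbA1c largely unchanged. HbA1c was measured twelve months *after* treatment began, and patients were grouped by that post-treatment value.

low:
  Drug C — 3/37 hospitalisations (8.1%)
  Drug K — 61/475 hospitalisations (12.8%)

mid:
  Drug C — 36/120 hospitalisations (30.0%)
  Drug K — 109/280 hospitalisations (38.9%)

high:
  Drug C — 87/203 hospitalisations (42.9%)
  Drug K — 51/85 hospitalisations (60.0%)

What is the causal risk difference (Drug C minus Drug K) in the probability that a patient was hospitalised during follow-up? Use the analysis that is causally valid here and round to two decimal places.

Within every HbA1c level Drug C has the lower rate, yet pooled Drug K does — Simpson's reversal.
Because the drug influences HbA1c, HbA1c is a post-treatment mediator, not a confounder. Stratifying on it would bias the estimate; the causal effect is the crude pooled difference.
The causal difference is the pooled difference: 0.350 − 0.263 = +0.087.

+0.09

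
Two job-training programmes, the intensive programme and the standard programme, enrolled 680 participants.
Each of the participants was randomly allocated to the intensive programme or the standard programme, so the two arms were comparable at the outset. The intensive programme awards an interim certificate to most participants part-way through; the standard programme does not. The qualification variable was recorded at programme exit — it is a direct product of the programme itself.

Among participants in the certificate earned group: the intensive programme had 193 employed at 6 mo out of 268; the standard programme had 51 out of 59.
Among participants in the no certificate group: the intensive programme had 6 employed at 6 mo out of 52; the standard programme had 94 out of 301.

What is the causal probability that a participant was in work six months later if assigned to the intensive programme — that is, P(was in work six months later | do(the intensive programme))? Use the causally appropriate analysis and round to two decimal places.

0.62

The qualification attained during the programme-specific comparison favours the standard programme throughout, but the pooled figures favour the intensive programme. The question is whether to condition on qualification attained during the programme.
Qualification attained during the programme lies on the pathway programme → qualification attained during the programme → outcome, so adjusting for it blocks the indirect effect. For the total causal effect of programme, use the unadjusted pooled rates.
So P(outcome | do(the intensive programme)) is just the pooled rate for the intensive programme: 199/320 = 0.622.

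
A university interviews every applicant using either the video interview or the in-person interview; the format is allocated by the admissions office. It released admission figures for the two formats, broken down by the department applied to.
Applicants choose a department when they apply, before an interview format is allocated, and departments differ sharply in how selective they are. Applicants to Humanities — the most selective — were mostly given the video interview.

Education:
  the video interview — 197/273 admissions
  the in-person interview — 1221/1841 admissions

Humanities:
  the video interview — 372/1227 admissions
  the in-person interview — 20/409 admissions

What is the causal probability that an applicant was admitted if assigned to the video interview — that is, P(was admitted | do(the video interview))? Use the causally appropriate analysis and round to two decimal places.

Since department is a pre-existing factor (not a product of the interview format) and it affects the outcome on its own, it is a confounder. The stratified rates, not the pooled rate, identify the causal effect.
Standardising the video interview to the population department mix: 0.564·197/273 + 0.436·372/1227 = 0.539.

0.54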